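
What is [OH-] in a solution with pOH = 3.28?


[OH-] = 10^(-pOH)
[OH-] = 10^(-3.28)
[OH-] = 5.248e-04 M

5.248e-04 M


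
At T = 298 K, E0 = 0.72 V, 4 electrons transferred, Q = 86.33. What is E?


E = E0 - (RT/nF) * ln(Q)
E = 0.72 - (8.314 * 298 / (4 * 96485)) * ln(86.33)
E = 0.6914 V

0.6914 V


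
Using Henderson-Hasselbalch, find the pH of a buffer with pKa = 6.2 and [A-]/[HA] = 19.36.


pH = pKa + log10([A-]/[HA])
pH = 6.2 + log10(19.36)
pH = 7.4869

7.4869


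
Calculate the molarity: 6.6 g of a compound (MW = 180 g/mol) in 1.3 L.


C = (mass / MW) / volume
C = (6.6 / 180) / 1.3
C = 0.0282 M

0.0282 M


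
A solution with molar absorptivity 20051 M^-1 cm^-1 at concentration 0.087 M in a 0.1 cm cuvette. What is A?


A = epsilon * c * l
A = 20051 * 0.087 * 0.1
A = 174.4437

174.4437


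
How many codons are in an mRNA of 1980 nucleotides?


codons = nucleotides / 3
codons = 1980 / 3 = 660

660


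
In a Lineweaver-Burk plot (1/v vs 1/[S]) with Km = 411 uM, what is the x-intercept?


x-intercept = -1/Km
= -1/411
= -0.0024 1/uM

-0.0024 1/uM


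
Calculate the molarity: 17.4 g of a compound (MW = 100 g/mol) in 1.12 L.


C = (mass / MW) / volume
C = (17.4 / 100) / 1.12
C = 0.1554 M

0.1554 M


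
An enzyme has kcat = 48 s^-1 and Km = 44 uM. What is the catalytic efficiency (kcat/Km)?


Catalytic efficiency = kcat / Km
= 48 / 44
= 1.0909 uM^-1*s^-1

1.0909 uM^-1*s^-1


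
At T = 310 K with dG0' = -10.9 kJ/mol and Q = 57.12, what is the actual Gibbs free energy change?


dG = dG0' + RT * ln(Q) / 1000
dG = -10.9 + 8.314 * 310 * ln(57.12) / 1000
dG = -0.4743 kJ/mol

-0.4743 kJ/mol


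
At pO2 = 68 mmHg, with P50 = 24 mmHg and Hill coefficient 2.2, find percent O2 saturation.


Y = pO2^n / (P50^n + pO2^n)
Y = 68^2.2 / (24^2.2 + 68^2.2)
Y = 90.81%

90.81%


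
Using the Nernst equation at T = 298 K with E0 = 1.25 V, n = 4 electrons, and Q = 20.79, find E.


E = E0 - (RT/nF) * ln(Q)
E = 1.25 - (8.314 * 298 / (4 * 96485)) * ln(20.79)
E = 1.2305 V

1.2305 V


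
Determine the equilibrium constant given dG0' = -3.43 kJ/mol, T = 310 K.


Keq = exp(-dG0 * 1000 / (R * T))
Keq = exp(-(-3.43) * 1000 / (8.314 * 310))
Keq = 3.7842

3.7842


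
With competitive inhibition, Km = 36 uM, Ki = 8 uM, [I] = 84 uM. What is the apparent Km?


Km_app = Km * (1 + [I]/Ki)
Km_app = 36 * (1 + 84/8)
Km_app = 414.0 uM

414.0 uM


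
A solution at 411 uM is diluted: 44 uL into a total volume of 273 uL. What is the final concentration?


C2 = C1 * V1 / V2
C2 = 411 * 44 / 273
C2 = 66.2418 uM

66.2418 uM


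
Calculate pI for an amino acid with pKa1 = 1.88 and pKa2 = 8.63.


pI = (pKa1 + pKa2) / 2
pI = (1.88 + 8.63) / 2
pI = 5.255

5.255


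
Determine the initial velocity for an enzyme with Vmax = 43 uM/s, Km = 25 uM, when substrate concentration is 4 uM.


v = Vmax * [S] / (Km + [S])
v = 43 * 4 / (25 + 4)
v = 5.931 uM/s

5.931 uM/s


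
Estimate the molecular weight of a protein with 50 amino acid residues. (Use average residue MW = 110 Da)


MW = n_residues * 110 Da
MW = 50 * 110
MW = 5500 Da

5500 Da


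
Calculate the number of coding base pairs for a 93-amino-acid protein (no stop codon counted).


Each amino acid = 1 codon = 3 bp
bp = 93 * 3 = 279 bp

279 bp


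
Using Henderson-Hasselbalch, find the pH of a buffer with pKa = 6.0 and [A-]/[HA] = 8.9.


pH = pKa + log10([A-]/[HA])
pH = 6.0 + log10(8.9)
pH = 6.9494

6.9494


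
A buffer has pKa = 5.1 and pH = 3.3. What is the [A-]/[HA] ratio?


[A-]/[HA] = 10^(pH - pKa)
= 10^(3.3 - 5.1)
= 0.0158

0.0158


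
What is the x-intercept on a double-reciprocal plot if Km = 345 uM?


x-intercept = -1/Km
= -1/345
= -0.0029 1/uM

-0.0029 1/uM


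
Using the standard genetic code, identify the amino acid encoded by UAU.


Standard genetic code lookup.
Codon UAU -> Tyr

Tyr


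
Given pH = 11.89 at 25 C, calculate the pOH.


pOH = 14 - pH
pOH = 14 - 11.89
pOH = 2.11

2.11


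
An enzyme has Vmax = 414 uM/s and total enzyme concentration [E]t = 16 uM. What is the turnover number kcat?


kcat = Vmax / [E]t
kcat = 414 / 16
kcat = 25.875 s^-1

25.875 s^-1


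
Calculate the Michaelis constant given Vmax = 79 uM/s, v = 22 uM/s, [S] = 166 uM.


Km = [S] * (Vmax - v) / v
Km = 166 * (79 - 22) / 22
Km = 430.0909 uM

430.0909 uM


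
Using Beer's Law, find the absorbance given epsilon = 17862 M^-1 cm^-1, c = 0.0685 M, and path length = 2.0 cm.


A = epsilon * c * l
A = 17862 * 0.0685 * 2.0
A = 2447.094

2447.094


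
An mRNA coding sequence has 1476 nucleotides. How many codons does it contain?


codons = nucleotides / 3
codons = 1476 / 3 = 492

492


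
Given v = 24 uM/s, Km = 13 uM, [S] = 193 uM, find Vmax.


Vmax = v * (Km + [S]) / [S]
Vmax = 24 * (13 + 193) / 193
Vmax = 25.6166 uM/s

25.6166 uM/s


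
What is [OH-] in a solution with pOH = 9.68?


[OH-] = 10^(-pOH)
[OH-] = 10^(-9.68)
[OH-] = 2.089e-10 M

2.089e-10 M


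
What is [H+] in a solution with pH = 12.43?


[H+] = 10^(-pH)
[H+] = 10^(-12.43)
[H+] = 3.715e-13 M

3.715e-13 M


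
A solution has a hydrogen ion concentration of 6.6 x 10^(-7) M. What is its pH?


pH = -log10([H+])
pH = -log10(6.6 x 10^(-7))
pH = 6.1805

6.1805


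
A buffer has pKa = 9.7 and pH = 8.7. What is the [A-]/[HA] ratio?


[A-]/[HA] = 10^(pH - pKa)
= 10^(8.7 - 9.7)
= 0.1

0.1


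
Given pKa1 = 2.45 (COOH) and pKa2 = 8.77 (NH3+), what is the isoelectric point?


pI = (pKa1 + pKa2) / 2
pI = (2.45 + 8.77) / 2
pI = 5.61

5.61


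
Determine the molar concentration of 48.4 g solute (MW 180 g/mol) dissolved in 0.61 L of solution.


C = (mass / MW) / volume
C = (48.4 / 180) / 0.61
C = 0.4408 M

0.4408 M


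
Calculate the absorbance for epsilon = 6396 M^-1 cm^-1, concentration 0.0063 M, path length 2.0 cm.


A = epsilon * c * l
A = 6396 * 0.0063 * 2.0
A = 80.5896

80.5896


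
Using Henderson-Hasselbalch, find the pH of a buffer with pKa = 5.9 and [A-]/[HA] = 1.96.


pH = pKa + log10([A-]/[HA])
pH = 5.9 + log10(1.96)
pH = 6.1923

6.1923


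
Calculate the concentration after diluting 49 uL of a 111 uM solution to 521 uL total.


C2 = C1 * V1 / V2
C2 = 111 * 49 / 521
C2 = 10.4395 uM

10.4395 uM


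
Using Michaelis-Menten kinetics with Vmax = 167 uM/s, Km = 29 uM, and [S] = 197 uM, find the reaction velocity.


v = Vmax * [S] / (Km + [S])
v = 167 * 197 / (29 + 197)
v = 145.5708 uM/s

145.5708 uM/s


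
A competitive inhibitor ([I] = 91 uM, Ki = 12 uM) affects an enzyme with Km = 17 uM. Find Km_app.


Km_app = Km * (1 + [I]/Ki)
Km_app = 17 * (1 + 91/12)
Km_app = 145.9167 uM

145.9167 uM


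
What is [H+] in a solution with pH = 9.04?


[H+] = 10^(-pH)
[H+] = 10^(-9.04)
[H+] = 9.120e-10 M

9.120e-10 M


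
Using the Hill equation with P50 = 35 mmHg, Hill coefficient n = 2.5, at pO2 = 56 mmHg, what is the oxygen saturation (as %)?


Y = pO2^n / (P50^n + pO2^n)
Y = 56^2.5 / (35^2.5 + 56^2.5)
Y = 76.4%

76.4%


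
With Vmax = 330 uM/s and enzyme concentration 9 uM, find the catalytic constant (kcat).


kcat = Vmax / [E]t
kcat = 330 / 9
kcat = 36.6667 s^-1

36.6667 s^-1


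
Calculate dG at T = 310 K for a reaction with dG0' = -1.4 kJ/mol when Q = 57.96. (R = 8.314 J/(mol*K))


dG = dG0' + RT * ln(Q) / 1000
dG = -1.4 + 8.314 * 310 * ln(57.96) / 1000
dG = 9.0634 kJ/mol

9.0634 kJ/mol


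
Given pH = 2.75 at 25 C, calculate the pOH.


pOH = 14 - pH
pOH = 14 - 2.75
pOH = 11.25

11.25


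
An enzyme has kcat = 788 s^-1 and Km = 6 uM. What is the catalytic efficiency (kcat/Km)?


Catalytic efficiency = kcat / Km
= 788 / 6
= 131.3333 uM^-1*s^-1

131.3333 uM^-1*s^-1


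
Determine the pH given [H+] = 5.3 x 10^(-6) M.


pH = -log10([H+])
pH = -log10(5.3 x 10^(-6))
pH = 5.2757

5.2757


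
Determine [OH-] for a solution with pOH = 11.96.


[OH-] = 10^(-pOH)
[OH-] = 10^(-11.96)
[OH-] = 1.096e-12 M

1.096e-12 M


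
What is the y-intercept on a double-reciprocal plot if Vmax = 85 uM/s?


y-intercept = 1/Vmax
= 1/85
= 0.0118 s/uM

0.0118 s/uM


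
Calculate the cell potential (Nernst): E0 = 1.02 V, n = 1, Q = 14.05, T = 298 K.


E = E0 - (RT/nF) * ln(Q)
E = 1.02 - (8.314 * 298 / (1 * 96485)) * ln(14.05)
E = 0.9521 V

0.9521 V


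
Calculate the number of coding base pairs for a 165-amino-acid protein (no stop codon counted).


Each amino acid = 1 codon = 3 bp
bp = 165 * 3 = 495 bp

495 bp


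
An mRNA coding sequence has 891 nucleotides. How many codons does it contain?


codons = nucleotides / 3
codons = 891 / 3 = 297

297


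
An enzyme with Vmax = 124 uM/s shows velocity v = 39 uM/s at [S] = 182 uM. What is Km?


Km = [S] * (Vmax - v) / v
Km = 182 * (124 - 39) / 39
Km = 396.6667 uM

396.6667 uM


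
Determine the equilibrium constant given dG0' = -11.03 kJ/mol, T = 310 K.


Keq = exp(-dG0 * 1000 / (R * T))
Keq = exp(-(-11.03) * 1000 / (8.314 * 310))
Keq = 72.212

72.212


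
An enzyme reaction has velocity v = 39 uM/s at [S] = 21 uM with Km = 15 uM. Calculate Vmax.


Vmax = v * (Km + [S]) / [S]
Vmax = 39 * (15 + 21) / 21
Vmax = 66.8571 uM/s

66.8571 uM/s


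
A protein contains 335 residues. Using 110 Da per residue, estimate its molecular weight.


MW = n_residues * 110 Da
MW = 335 * 110
MW = 36850 Da

36850 Da


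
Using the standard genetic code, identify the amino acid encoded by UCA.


Standard genetic code lookup.
Codon UCA -> Ser

Ser


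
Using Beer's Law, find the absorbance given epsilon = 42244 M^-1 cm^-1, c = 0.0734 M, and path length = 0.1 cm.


A = epsilon * c * l
A = 42244 * 0.0734 * 0.1
A = 310.071

310.071


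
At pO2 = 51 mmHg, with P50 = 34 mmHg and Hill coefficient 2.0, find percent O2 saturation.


Y = pO2^n / (P50^n + pO2^n)
Y = 51^2.0 / (34^2.0 + 51^2.0)
Y = 69.23%

69.23%


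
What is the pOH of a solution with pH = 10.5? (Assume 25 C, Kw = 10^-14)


pOH = 14 - pH
pOH = 14 - 10.5
pOH = 3.5

3.5


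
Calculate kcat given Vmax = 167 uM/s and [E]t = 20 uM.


kcat = Vmax / [E]t
kcat = 167 / 20
kcat = 8.35 s^-1

8.35 s^-1


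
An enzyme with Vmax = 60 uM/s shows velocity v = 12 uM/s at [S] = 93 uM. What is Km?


Km = [S] * (Vmax - v) / v
Km = 93 * (60 - 12) / 12
Km = 372.0 uM

372.0 uM


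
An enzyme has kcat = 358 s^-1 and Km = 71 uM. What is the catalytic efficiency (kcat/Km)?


Catalytic efficiency = kcat / Km
= 358 / 71
= 5.0423 uM^-1*s^-1

5.0423 uM^-1*s^-1


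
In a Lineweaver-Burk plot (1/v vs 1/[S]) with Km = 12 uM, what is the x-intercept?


x-intercept = -1/Km
= -1/12
= -0.0833 1/uM

-0.0833 1/uM


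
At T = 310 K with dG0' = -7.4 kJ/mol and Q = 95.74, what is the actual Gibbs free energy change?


dG = dG0' + RT * ln(Q) / 1000
dG = -7.4 + 8.314 * 310 * ln(95.74) / 1000
dG = 4.3569 kJ/mol

4.3569 kJ/mol


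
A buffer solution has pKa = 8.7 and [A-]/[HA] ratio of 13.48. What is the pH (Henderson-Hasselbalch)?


pH = pKa + log10([A-]/[HA])
pH = 8.7 + log10(13.48)
pH = 9.8297

9.8297


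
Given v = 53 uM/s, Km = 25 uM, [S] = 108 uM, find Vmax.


Vmax = v * (Km + [S]) / [S]
Vmax = 53 * (25 + 108) / 108
Vmax = 65.2685 uM/s

65.2685 uM/s


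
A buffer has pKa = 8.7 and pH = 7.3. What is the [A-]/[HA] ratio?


[A-]/[HA] = 10^(pH - pKa)
= 10^(7.3 - 8.7)
= 0.0398

0.0398


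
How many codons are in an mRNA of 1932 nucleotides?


codons = nucleotides / 3
codons = 1932 / 3 = 644

644


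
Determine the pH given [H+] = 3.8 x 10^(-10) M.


pH = -log10([H+])
pH = -log10(3.8 x 10^(-10))
pH = 9.4202

9.4202


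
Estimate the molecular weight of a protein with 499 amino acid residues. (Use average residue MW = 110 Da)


MW = n_residues * 110 Da
MW = 499 * 110
MW = 54890 Da

54890 Da


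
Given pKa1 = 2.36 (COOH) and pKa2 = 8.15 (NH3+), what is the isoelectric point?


pI = (pKa1 + pKa2) / 2
pI = (2.36 + 8.15) / 2
pI = 5.255

5.255


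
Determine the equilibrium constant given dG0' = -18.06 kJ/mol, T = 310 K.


Keq = exp(-dG0 * 1000 / (R * T))
Keq = exp(-(-18.06) * 1000 / (8.314 * 310))
Keq = 1104.5845

1104.5845


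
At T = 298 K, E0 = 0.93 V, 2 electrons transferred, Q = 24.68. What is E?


E = E0 - (RT/nF) * ln(Q)
E = 0.93 - (8.314 * 298 / (2 * 96485)) * ln(24.68)
E = 0.8888 V

0.8888 V


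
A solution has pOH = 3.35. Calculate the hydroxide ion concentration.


[OH-] = 10^(-pOH)
[OH-] = 10^(-3.35)
[OH-] = 4.467e-04 M

4.467e-04 M


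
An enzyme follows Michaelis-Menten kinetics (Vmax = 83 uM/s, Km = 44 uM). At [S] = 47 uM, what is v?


v = Vmax * [S] / (Km + [S])
v = 83 * 47 / (44 + 47)
v = 42.8681 uM/s

42.8681 uM/s


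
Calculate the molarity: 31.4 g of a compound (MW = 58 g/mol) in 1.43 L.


C = (mass / MW) / volume
C = (31.4 / 58) / 1.43
C = 0.3786 M

0.3786 M


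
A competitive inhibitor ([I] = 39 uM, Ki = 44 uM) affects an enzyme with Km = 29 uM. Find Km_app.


Km_app = Km * (1 + [I]/Ki)
Km_app = 29 * (1 + 39/44)
Km_app = 54.7045 uM

54.7045 uM


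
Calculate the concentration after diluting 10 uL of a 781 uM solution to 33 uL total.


C2 = C1 * V1 / V2
C2 = 781 * 10 / 33
C2 = 236.6667 uM

236.6667 uM


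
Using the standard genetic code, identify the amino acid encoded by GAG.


Standard genetic code lookup.
Codon GAG -> Glu

Glu


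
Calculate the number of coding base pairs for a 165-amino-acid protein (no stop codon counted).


Each amino acid = 1 codon = 3 bp
bp = 165 * 3 = 495 bp

495 bp


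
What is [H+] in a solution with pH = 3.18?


[H+] = 10^(-pH)
[H+] = 10^(-3.18)
[H+] = 6.607e-04 M

6.607e-04 M


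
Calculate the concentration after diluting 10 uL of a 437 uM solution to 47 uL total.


C2 = C1 * V1 / V2
C2 = 437 * 10 / 47
C2 = 92.9787 uM

92.9787 uM


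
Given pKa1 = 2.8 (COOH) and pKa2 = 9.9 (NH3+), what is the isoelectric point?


pI = (pKa1 + pKa2) / 2
pI = (2.8 + 9.9) / 2
pI = 6.35

6.35


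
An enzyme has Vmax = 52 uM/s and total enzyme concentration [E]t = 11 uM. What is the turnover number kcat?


kcat = Vmax / [E]t
kcat = 52 / 11
kcat = 4.7273 s^-1

4.7273 s^-1


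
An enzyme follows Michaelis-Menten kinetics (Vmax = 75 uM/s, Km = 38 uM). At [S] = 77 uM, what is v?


v = Vmax * [S] / (Km + [S])
v = 75 * 77 / (38 + 77)
v = 50.2174 uM/s

50.2174 uM/s


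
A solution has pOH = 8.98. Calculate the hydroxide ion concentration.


[OH-] = 10^(-pOH)
[OH-] = 10^(-8.98)
[OH-] = 1.047e-09 M

1.047e-09 M


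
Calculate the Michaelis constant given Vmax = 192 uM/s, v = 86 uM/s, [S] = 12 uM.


Km = [S] * (Vmax - v) / v
Km = 12 * (192 - 86) / 86
Km = 14.7907 uM

14.7907 uM


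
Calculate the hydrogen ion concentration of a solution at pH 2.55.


[H+] = 10^(-pH)
[H+] = 10^(-2.55)
[H+] = 0.0028 M

0.0028 M


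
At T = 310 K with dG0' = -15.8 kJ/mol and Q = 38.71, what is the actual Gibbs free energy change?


dG = dG0' + RT * ln(Q) / 1000
dG = -15.8 + 8.314 * 310 * ln(38.71) / 1000
dG = -6.377 kJ/mol

-6.377 kJ/mol


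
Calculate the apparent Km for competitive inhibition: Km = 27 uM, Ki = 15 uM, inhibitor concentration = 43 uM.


Km_app = Km * (1 + [I]/Ki)
Km_app = 27 * (1 + 43/15)
Km_app = 104.4 uM

104.4 uM


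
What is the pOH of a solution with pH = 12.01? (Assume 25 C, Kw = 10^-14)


pOH = 14 - pH
pOH = 14 - 12.01
pOH = 1.99

1.99


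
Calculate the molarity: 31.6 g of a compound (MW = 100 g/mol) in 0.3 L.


C = (mass / MW) / volume
C = (31.6 / 100) / 0.3
C = 1.0533 M

1.0533 M


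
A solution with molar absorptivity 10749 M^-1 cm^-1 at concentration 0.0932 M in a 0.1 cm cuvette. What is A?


A = epsilon * c * l
A = 10749 * 0.0932 * 0.1
A = 100.1807

100.1807


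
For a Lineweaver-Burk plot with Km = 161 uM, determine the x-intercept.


x-intercept = -1/Km
= -1/161
= -0.0062 1/uM

-0.0062 1/uM


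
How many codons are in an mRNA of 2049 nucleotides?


codons = nucleotides / 3
codons = 2049 / 3 = 683

683


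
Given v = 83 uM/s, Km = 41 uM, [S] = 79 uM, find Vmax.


Vmax = v * (Km + [S]) / [S]
Vmax = 83 * (41 + 79) / 79
Vmax = 126.0759 uM/s

126.0759 uM/s


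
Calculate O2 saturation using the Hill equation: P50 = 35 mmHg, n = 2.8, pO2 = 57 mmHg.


Y = pO2^n / (P50^n + pO2^n)
Y = 57^2.8 / (35^2.8 + 57^2.8)
Y = 79.67%

79.67%


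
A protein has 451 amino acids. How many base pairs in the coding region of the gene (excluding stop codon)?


Each amino acid = 1 codon = 3 bp
bp = 451 * 3 = 1353 bp

1353 bp


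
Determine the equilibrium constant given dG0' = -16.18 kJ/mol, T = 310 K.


Keq = exp(-dG0 * 1000 / (R * T))
Keq = exp(-(-16.18) * 1000 / (8.314 * 310))
Keq = 532.6104

532.6104


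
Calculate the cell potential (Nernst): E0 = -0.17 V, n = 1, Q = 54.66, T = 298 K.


E = E0 - (RT/nF) * ln(Q)
E = -0.17 - (8.314 * 298 / (1 * 96485)) * ln(54.66)
E = -0.2727 V

-0.2727 V


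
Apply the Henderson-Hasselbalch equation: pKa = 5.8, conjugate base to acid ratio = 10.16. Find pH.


pH = pKa + log10([A-]/[HA])
pH = 5.8 + log10(10.16)
pH = 6.8069

6.8069


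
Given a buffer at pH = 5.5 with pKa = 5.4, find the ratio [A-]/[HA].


[A-]/[HA] = 10^(pH - pKa)
= 10^(5.5 - 5.4)
= 1.2589

1.2589


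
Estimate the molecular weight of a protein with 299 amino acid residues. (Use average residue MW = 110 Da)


MW = n_residues * 110 Da
MW = 299 * 110
MW = 32890 Da

32890 Da


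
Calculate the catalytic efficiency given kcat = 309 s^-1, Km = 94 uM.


Catalytic efficiency = kcat / Km
= 309 / 94
= 3.2872 uM^-1*s^-1

3.2872 uM^-1*s^-1


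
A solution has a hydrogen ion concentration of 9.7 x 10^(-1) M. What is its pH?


pH = -log10([H+])
pH = -log10(9.7 x 10^(-1))
pH = 0.0132

0.0132


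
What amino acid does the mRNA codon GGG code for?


Standard genetic code lookup.
Codon GGG -> Gly

Gly


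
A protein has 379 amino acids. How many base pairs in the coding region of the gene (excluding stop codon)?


Each amino acid = 1 codon = 3 bp
bp = 379 * 3 = 1137 bp

1137 bp


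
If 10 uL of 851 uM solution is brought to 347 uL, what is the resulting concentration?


C2 = C1 * V1 / V2
C2 = 851 * 10 / 347
C2 = 24.5245 uM

24.5245 uM


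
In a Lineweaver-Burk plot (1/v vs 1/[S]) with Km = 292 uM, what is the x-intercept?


x-intercept = -1/Km
= -1/292
= -0.0034 1/uM

-0.0034 1/uM


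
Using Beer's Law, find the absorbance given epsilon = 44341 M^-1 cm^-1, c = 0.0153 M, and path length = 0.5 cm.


A = epsilon * c * l
A = 44341 * 0.0153 * 0.5
A = 339.2086

339.2086


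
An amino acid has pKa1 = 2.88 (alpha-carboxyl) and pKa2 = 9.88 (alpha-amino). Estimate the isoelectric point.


pI = (pKa1 + pKa2) / 2
pI = (2.88 + 9.88) / 2
pI = 6.38

6.38


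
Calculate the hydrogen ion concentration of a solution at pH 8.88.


[H+] = 10^(-pH)
[H+] = 10^(-8.88)
[H+] = 1.318e-09 M

1.318e-09 M


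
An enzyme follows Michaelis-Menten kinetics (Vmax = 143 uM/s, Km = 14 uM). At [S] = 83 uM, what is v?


v = Vmax * [S] / (Km + [S])
v = 143 * 83 / (14 + 83)
v = 122.3608 uM/s

122.3608 uM/s


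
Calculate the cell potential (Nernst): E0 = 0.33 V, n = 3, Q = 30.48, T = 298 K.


E = E0 - (RT/nF) * ln(Q)
E = 0.33 - (8.314 * 298 / (3 * 96485)) * ln(30.48)
E = 0.3008 V

0.3008 V


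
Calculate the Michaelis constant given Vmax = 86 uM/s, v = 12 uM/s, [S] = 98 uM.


Km = [S] * (Vmax - v) / v
Km = 98 * (86 - 12) / 12
Km = 604.3333 uM

604.3333 uM


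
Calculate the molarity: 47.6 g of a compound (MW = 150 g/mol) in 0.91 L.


C = (mass / MW) / volume
C = (47.6 / 150) / 0.91
C = 0.3487 M

0.3487 M


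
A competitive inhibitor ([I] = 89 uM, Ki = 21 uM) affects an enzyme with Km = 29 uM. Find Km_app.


Km_app = Km * (1 + [I]/Ki)
Km_app = 29 * (1 + 89/21)
Km_app = 151.9048 uM

151.9048 uM


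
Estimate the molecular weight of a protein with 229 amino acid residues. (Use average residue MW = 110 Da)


MW = n_residues * 110 Da
MW = 229 * 110
MW = 25190 Da

25190 Da


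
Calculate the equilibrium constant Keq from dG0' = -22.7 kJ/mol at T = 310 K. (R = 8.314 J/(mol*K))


Keq = exp(-dG0 * 1000 / (R * T))
Keq = exp(-(-22.7) * 1000 / (8.314 * 310))
Keq = 6684.3901

6684.3901


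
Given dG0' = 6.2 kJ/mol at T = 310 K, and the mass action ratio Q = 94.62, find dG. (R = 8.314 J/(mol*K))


dG = dG0' + RT * ln(Q) / 1000
dG = 6.2 + 8.314 * 310 * ln(94.62) / 1000
dG = 17.9266 kJ/mol

17.9266 kJ/mol


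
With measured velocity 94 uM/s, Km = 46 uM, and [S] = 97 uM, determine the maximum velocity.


Vmax = v * (Km + [S]) / [S]
Vmax = 94 * (46 + 97) / 97
Vmax = 138.5773 uM/s

138.5773 uM/s


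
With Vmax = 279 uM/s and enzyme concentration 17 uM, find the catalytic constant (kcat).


kcat = Vmax / [E]t
kcat = 279 / 17
kcat = 16.4118 s^-1

16.4118 s^-1


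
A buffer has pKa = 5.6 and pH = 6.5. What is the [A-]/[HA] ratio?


[A-]/[HA] = 10^(pH - pKa)
= 10^(6.5 - 5.6)
= 7.9433

7.9433


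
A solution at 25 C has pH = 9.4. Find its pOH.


pOH = 14 - pH
pOH = 14 - 9.4
pOH = 4.6

4.6


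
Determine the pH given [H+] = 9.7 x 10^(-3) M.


pH = -log10([H+])
pH = -log10(9.7 x 10^(-3))
pH = 2.0132

2.0132


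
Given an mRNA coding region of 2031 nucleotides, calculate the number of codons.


codons = nucleotides / 3
codons = 2031 / 3 = 677

677


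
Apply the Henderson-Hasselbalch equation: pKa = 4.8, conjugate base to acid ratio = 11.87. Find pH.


pH = pKa + log10([A-]/[HA])
pH = 4.8 + log10(11.87)
pH = 5.8745

5.8745


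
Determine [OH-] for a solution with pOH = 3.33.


[OH-] = 10^(-pOH)
[OH-] = 10^(-3.33)
[OH-] = 4.677e-04 M

4.677e-04 M


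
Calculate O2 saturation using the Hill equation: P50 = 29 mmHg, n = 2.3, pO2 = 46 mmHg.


Y = pO2^n / (P50^n + pO2^n)
Y = 46^2.3 / (29^2.3 + 46^2.3)
Y = 74.29%

74.29%


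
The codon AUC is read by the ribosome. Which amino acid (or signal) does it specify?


Standard genetic code lookup.
Codon AUC -> Ile

Ile


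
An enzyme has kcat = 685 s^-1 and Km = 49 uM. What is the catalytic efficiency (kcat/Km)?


Catalytic efficiency = kcat / Km
= 685 / 49
= 13.9796 uM^-1*s^-1

13.9796 uM^-1*s^-1


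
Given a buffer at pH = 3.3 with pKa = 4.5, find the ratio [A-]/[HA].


[A-]/[HA] = 10^(pH - pKa)
= 10^(3.3 - 4.5)
= 0.0631

0.0631


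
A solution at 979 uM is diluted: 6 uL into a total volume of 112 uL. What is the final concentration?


C2 = C1 * V1 / V2
C2 = 979 * 6 / 112
C2 = 52.4464 uM

52.4464 uM


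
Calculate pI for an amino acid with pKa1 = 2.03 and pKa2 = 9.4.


pI = (pKa1 + pKa2) / 2
pI = (2.03 + 9.4) / 2
pI = 5.715

5.715


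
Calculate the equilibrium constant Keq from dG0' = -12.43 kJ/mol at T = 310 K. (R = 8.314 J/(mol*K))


Keq = exp(-dG0 * 1000 / (R * T))
Keq = exp(-(-12.43) * 1000 / (8.314 * 310))
Keq = 124.3129

124.3129


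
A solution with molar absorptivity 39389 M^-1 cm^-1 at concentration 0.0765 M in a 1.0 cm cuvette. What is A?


A = epsilon * c * l
A = 39389 * 0.0765 * 1.0
A = 3013.2585

3013.2585


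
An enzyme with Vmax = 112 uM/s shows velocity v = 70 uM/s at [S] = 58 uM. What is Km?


Km = [S] * (Vmax - v) / v
Km = 58 * (112 - 70) / 70
Km = 34.8 uM

34.8 uM


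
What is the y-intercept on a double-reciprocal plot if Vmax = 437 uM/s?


y-intercept = 1/Vmax
= 1/437
= 0.0023 s/uM

0.0023 s/uM


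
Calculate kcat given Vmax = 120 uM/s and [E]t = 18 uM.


kcat = Vmax / [E]t
kcat = 120 / 18
kcat = 6.6667 s^-1

6.6667 s^-1


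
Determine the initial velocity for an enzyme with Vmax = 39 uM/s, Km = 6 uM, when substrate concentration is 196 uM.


v = Vmax * [S] / (Km + [S])
v = 39 * 196 / (6 + 196)
v = 37.8416 uM/s

37.8416 uM/s


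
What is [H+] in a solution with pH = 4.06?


[H+] = 10^(-pH)
[H+] = 10^(-4.06)
[H+] = 8.710e-05 M

8.710e-05 M


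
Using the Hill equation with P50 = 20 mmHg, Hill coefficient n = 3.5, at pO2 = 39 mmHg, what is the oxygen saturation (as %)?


Y = pO2^n / (P50^n + pO2^n)
Y = 39^3.5 / (20^3.5 + 39^3.5)
Y = 91.19%

91.19%


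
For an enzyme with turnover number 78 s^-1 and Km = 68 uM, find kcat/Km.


Catalytic efficiency = kcat / Km
= 78 / 68
= 1.1471 uM^-1*s^-1

1.1471 uM^-1*s^-1


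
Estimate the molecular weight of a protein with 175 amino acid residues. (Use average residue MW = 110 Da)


MW = n_residues * 110 Da
MW = 175 * 110
MW = 19250 Da

19250 Da


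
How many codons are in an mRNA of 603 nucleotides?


codons = nucleotides / 3
codons = 603 / 3 = 201

201


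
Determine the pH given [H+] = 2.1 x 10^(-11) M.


pH = -log10([H+])
pH = -log10(2.1 x 10^(-11))
pH = 10.6778

10.6778


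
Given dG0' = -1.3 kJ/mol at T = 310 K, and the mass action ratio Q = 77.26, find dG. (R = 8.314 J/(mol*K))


dG = dG0' + RT * ln(Q) / 1000
dG = -1.3 + 8.314 * 310 * ln(77.26) / 1000
dG = 9.9042 kJ/mol

9.9042 kJ/mol


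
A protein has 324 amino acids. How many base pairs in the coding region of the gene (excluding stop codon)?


Each amino acid = 1 codon = 3 bp
bp = 324 * 3 = 972 bp

972 bp


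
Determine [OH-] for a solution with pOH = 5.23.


[OH-] = 10^(-pOH)
[OH-] = 10^(-5.23)
[OH-] = 5.888e-06 M

5.888e-06 M


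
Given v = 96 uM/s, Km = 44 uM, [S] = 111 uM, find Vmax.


Vmax = v * (Km + [S]) / [S]
Vmax = 96 * (44 + 111) / 111
Vmax = 134.0541 uM/s

134.0541 uM/s


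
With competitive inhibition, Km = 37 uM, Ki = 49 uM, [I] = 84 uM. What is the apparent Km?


Km_app = Km * (1 + [I]/Ki)
Km_app = 37 * (1 + 84/49)
Km_app = 100.4286 uM

100.4286 uM


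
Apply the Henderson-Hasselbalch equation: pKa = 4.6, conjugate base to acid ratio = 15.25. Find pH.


pH = pKa + log10([A-]/[HA])
pH = 4.6 + log10(15.25)
pH = 5.7833

5.7833


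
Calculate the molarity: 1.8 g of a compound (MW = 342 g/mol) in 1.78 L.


C = (mass / MW) / volume
C = (1.8 / 342) / 1.78
C = 0.003 M

0.003 M


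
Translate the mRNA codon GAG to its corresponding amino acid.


Standard genetic code lookup.
Codon GAG -> Glu

Glu


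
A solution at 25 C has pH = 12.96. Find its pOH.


pOH = 14 - pH
pOH = 14 - 12.96
pOH = 1.04

1.04


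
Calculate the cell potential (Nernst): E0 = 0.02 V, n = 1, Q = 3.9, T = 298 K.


E = E0 - (RT/nF) * ln(Q)
E = 0.02 - (8.314 * 298 / (1 * 96485)) * ln(3.9)
E = -0.0149 V

-0.0149 V


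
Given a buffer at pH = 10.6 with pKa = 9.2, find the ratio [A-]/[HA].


[A-]/[HA] = 10^(pH - pKa)
= 10^(10.6 - 9.2)
= 25.1189

25.1189


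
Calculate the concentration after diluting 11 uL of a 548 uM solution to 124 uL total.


C2 = C1 * V1 / V2
C2 = 548 * 11 / 124
C2 = 48.6129 uM

48.6129 uM


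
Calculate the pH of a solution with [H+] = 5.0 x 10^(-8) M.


pH = -log10([H+])
pH = -log10(5.0 x 10^(-8))
pH = 7.301

7.301


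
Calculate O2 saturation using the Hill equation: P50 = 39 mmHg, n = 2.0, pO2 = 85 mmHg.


Y = pO2^n / (P50^n + pO2^n)
Y = 85^2.0 / (39^2.0 + 85^2.0)
Y = 82.61%

82.61%


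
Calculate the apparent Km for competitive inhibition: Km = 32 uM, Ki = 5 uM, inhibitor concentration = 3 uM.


Km_app = Km * (1 + [I]/Ki)
Km_app = 32 * (1 + 3/5)
Km_app = 51.2 uM

51.2 uM


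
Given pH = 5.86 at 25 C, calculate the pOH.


pOH = 14 - pH
pOH = 14 - 5.86
pOH = 8.14

8.14


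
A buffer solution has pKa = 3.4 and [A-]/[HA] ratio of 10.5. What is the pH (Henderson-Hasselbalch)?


pH = pKa + log10([A-]/[HA])
pH = 3.4 + log10(10.5)
pH = 4.4212

4.4212


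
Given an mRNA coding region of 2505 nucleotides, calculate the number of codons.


codons = nucleotides / 3
codons = 2505 / 3 = 835

835


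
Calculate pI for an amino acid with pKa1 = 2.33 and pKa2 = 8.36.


pI = (pKa1 + pKa2) / 2
pI = (2.33 + 8.36) / 2
pI = 5.345

5.345


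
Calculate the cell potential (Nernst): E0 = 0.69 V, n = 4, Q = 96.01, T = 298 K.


E = E0 - (RT/nF) * ln(Q)
E = 0.69 - (8.314 * 298 / (4 * 96485)) * ln(96.01)
E = 0.6607 V

0.6607 V


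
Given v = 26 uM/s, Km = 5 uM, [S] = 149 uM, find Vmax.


Vmax = v * (Km + [S]) / [S]
Vmax = 26 * (5 + 149) / 149
Vmax = 26.8725 uM/s

26.8725 uM/s


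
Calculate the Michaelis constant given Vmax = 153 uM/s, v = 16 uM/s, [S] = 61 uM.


Km = [S] * (Vmax - v) / v
Km = 61 * (153 - 16) / 16
Km = 522.3125 uM

522.3125 uM


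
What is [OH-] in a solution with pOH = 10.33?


[OH-] = 10^(-pOH)
[OH-] = 10^(-10.33)
[OH-] = 4.677e-11 M

4.677e-11 M


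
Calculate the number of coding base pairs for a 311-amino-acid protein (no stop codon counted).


Each amino acid = 1 codon = 3 bp
bp = 311 * 3 = 933 bp

933 bp


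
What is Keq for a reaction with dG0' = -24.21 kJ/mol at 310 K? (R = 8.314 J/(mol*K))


Keq = exp(-dG0 * 1000 / (R * T))
Keq = exp(-(-24.21) * 1000 / (8.314 * 310))
Keq = 12008.9274

12008.9274


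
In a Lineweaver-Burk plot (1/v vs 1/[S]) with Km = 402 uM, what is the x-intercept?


x-intercept = -1/Km
= -1/402
= -0.0025 1/uM

-0.0025 1/uM


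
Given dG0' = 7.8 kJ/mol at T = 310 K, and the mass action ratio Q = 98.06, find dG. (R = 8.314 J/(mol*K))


dG = dG0' + RT * ln(Q) / 1000
dG = 7.8 + 8.314 * 310 * ln(98.06) / 1000
dG = 19.6186 kJ/mol

19.6186 kJ/mol


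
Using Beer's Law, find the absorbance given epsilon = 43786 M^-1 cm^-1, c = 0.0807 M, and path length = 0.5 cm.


A = epsilon * c * l
A = 43786 * 0.0807 * 0.5
A = 1766.7651

1766.7651


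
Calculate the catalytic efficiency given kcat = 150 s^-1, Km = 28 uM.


Catalytic efficiency = kcat / Km
= 150 / 28
= 5.3571 uM^-1*s^-1

5.3571 uM^-1*s^-1


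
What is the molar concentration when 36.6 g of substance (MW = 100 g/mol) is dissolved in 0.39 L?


C = (mass / MW) / volume
C = (36.6 / 100) / 0.39
C = 0.9385 M

0.9385 M


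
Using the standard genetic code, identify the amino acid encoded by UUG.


Standard genetic code lookup.
Codon UUG -> Leu

Leu


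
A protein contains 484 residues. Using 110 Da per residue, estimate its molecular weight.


MW = n_residues * 110 Da
MW = 484 * 110
MW = 53240 Da

53240 Da


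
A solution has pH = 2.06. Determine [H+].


[H+] = 10^(-pH)
[H+] = 10^(-2.06)
[H+] = 0.0087 M

0.0087 M


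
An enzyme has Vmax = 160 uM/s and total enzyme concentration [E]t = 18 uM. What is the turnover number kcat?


kcat = Vmax / [E]t
kcat = 160 / 18
kcat = 8.8889 s^-1

8.8889 s^-1


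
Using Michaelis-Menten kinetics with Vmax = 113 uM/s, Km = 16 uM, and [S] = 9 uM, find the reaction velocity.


v = Vmax * [S] / (Km + [S])
v = 113 * 9 / (16 + 9)
v = 40.68 uM/s

40.68 uM/s


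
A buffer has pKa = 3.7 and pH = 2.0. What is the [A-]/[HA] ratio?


[A-]/[HA] = 10^(pH - pKa)
= 10^(2.0 - 3.7)
= 0.02

0.02


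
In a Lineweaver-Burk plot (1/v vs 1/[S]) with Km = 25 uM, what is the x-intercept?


x-intercept = -1/Km
= -1/25
= -0.04 1/uM

-0.04 1/uM


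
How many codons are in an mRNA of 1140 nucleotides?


codons = nucleotides / 3
codons = 1140 / 3 = 380

380


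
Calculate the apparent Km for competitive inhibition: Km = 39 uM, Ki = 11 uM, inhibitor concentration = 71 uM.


Km_app = Km * (1 + [I]/Ki)
Km_app = 39 * (1 + 71/11)
Km_app = 290.7273 uM

290.7273 uM


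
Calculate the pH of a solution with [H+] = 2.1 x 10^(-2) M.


pH = -log10([H+])
pH = -log10(2.1 x 10^(-2))
pH = 1.6778

1.6778


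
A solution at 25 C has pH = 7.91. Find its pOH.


pOH = 14 - pH
pOH = 14 - 7.91
pOH = 6.09

6.09


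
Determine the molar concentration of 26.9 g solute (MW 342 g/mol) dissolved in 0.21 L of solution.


C = (mass / MW) / volume
C = (26.9 / 342) / 0.21
C = 0.3745 M

0.3745 M


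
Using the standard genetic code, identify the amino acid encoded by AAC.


Standard genetic code lookup.
Codon AAC -> Asn

Asn


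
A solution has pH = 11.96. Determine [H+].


[H+] = 10^(-pH)
[H+] = 10^(-11.96)
[H+] = 1.096e-12 M

1.096e-12 M


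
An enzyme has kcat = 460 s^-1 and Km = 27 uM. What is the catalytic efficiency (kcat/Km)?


Catalytic efficiency = kcat / Km
= 460 / 27
= 17.037 uM^-1*s^-1

17.037 uM^-1*s^-1


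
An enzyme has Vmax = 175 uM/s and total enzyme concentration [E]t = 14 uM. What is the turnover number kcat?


kcat = Vmax / [E]t
kcat = 175 / 14
kcat = 12.5 s^-1

12.5 s^-1


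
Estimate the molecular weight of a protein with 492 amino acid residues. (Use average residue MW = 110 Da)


MW = n_residues * 110 Da
MW = 492 * 110
MW = 54120 Da

54120 Da


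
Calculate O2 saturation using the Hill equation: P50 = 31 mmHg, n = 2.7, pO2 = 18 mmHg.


Y = pO2^n / (P50^n + pO2^n)
Y = 18^2.7 / (31^2.7 + 18^2.7)
Y = 18.73%

18.73%


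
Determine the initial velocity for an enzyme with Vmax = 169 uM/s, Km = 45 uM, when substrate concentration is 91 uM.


v = Vmax * [S] / (Km + [S])
v = 169 * 91 / (45 + 91)
v = 113.0809 uM/s

113.0809 uM/s


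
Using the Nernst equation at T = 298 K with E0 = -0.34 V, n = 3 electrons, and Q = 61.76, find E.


E = E0 - (RT/nF) * ln(Q)
E = -0.34 - (8.314 * 298 / (3 * 96485)) * ln(61.76)
E = -0.3753 V

-0.3753 V


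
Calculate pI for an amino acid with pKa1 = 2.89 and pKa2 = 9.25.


pI = (pKa1 + pKa2) / 2
pI = (2.89 + 9.25) / 2
pI = 6.07

6.07


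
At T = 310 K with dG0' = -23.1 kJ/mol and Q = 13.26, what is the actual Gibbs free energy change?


dG = dG0' + RT * ln(Q) / 1000
dG = -23.1 + 8.314 * 310 * ln(13.26) / 1000
dG = -16.4382 kJ/mol

-16.4382 kJ/mol


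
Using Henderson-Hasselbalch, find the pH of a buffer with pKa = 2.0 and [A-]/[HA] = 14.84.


pH = pKa + log10([A-]/[HA])
pH = 2.0 + log10(14.84)
pH = 3.1714

3.1714


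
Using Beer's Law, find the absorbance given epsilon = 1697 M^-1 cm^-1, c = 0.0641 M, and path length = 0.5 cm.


A = epsilon * c * l
A = 1697 * 0.0641 * 0.5
A = 54.3889

54.3889


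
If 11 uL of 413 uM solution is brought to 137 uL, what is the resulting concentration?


C2 = C1 * V1 / V2
C2 = 413 * 11 / 137
C2 = 33.1606 uM

33.1606 uM


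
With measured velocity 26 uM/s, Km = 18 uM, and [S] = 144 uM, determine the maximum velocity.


Vmax = v * (Km + [S]) / [S]
Vmax = 26 * (18 + 144) / 144
Vmax = 29.25 uM/s

29.25 uM/s


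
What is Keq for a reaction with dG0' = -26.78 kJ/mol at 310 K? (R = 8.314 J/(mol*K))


Keq = exp(-dG0 * 1000 / (R * T))
Keq = exp(-(-26.78) * 1000 / (8.314 * 310))
Keq = 32550.8157

32550.8157


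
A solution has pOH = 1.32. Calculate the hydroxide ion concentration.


[OH-] = 10^(-pOH)
[OH-] = 10^(-1.32)
[OH-] = 0.0479 M

0.0479 M


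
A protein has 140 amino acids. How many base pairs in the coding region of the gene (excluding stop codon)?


Each amino acid = 1 codon = 3 bp
bp = 140 * 3 = 420 bp

420 bp


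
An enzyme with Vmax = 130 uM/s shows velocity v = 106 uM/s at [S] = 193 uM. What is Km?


Km = [S] * (Vmax - v) / v
Km = 193 * (130 - 106) / 106
Km = 43.6981 uM

43.6981 uM


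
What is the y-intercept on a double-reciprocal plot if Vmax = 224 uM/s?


y-intercept = 1/Vmax
= 1/224
= 0.0045 s/uM

0.0045 s/uM


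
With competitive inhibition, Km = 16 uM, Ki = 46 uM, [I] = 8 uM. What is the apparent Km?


Km_app = Km * (1 + [I]/Ki)
Km_app = 16 * (1 + 8/46)
Km_app = 18.7826 uM

18.7826 uM


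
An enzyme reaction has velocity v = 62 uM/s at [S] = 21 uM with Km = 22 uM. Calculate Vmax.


Vmax = v * (Km + [S]) / [S]
Vmax = 62 * (22 + 21) / 21
Vmax = 126.9524 uM/s

126.9524 uM/s


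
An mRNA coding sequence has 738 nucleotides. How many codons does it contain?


codons = nucleotides / 3
codons = 738 / 3 = 246

246


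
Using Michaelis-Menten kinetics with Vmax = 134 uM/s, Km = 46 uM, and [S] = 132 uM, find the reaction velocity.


v = Vmax * [S] / (Km + [S])
v = 134 * 132 / (46 + 132)
v = 99.3708 uM/s

99.3708 uM/s


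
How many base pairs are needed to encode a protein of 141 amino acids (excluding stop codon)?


Each amino acid = 1 codon = 3 bp
bp = 141 * 3 = 423 bp

423 bp


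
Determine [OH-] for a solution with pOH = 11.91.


[OH-] = 10^(-pOH)
[OH-] = 10^(-11.91)
[OH-] = 1.230e-12 M

1.230e-12 M


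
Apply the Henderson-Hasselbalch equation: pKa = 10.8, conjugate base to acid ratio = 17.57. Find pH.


pH = pKa + log10([A-]/[HA])
pH = 10.8 + log10(17.57)
pH = 12.0448

12.0448


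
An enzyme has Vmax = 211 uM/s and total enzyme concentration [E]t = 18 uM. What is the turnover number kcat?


kcat = Vmax / [E]t
kcat = 211 / 18
kcat = 11.7222 s^-1

11.7222 s^-1


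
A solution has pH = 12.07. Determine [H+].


[H+] = 10^(-pH)
[H+] = 10^(-12.07)
[H+] = 8.511e-13 M

8.511e-13 M


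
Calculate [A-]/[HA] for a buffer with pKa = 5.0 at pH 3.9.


[A-]/[HA] = 10^(pH - pKa)
= 10^(3.9 - 5.0)
= 0.0794

0.0794


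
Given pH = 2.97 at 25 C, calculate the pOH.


pOH = 14 - pH
pOH = 14 - 2.97
pOH = 11.03

11.03


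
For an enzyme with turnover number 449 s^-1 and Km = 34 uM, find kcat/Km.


Catalytic efficiency = kcat / Km
= 449 / 34
= 13.2059 uM^-1*s^-1

13.2059 uM^-1*s^-1


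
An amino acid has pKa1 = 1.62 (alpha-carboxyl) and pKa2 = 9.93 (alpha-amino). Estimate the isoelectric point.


pI = (pKa1 + pKa2) / 2
pI = (1.62 + 9.93) / 2
pI = 5.775

5.775


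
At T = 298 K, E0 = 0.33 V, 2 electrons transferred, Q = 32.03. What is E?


E = E0 - (RT/nF) * ln(Q)
E = 0.33 - (8.314 * 298 / (2 * 96485)) * ln(32.03)
E = 0.2855 V

0.2855 V


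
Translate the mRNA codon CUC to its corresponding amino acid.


Standard genetic code lookup.
Codon CUC -> Leu

Leu


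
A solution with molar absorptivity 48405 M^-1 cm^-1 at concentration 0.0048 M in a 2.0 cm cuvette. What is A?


A = epsilon * c * l
A = 48405 * 0.0048 * 2.0
A = 464.688

464.688


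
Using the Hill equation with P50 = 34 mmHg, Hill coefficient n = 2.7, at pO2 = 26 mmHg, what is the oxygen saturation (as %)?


Y = pO2^n / (P50^n + pO2^n)
Y = 26^2.7 / (34^2.7 + 26^2.7)
Y = 32.64%

32.64%


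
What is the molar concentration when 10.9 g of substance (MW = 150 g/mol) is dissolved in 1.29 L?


C = (mass / MW) / volume
C = (10.9 / 150) / 1.29
C = 0.0563 M

0.0563 M


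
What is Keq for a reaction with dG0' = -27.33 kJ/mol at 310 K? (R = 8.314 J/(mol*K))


Keq = exp(-dG0 * 1000 / (R * T))
Keq = exp(-(-27.33) * 1000 / (8.314 * 310))
Keq = 40293.926

40293.926


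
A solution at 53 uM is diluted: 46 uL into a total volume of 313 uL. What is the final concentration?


C2 = C1 * V1 / V2
C2 = 53 * 46 / 313
C2 = 7.7891 uM

7.7891 uM


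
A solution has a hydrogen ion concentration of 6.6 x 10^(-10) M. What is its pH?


pH = -log10([H+])
pH = -log10(6.6 x 10^(-10))
pH = 9.1805

9.1805


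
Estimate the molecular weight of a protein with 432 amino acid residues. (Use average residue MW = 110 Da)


MW = n_residues * 110 Da
MW = 432 * 110
MW = 47520 Da

47520 Da


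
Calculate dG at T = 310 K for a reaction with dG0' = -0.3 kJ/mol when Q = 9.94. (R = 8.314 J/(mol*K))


dG = dG0' + RT * ln(Q) / 1000
dG = -0.3 + 8.314 * 310 * ln(9.94) / 1000
dG = 5.619 kJ/mol

5.619 kJ/mol


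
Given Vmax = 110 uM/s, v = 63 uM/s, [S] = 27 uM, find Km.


Km = [S] * (Vmax - v) / v
Km = 27 * (110 - 63) / 63
Km = 20.1429 uM

20.1429 uM


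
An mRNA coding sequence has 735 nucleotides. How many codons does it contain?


codons = nucleotides / 3
codons = 735 / 3 = 245

245


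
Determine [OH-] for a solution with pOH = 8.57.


[OH-] = 10^(-pOH)
[OH-] = 10^(-8.57)
[OH-] = 2.692e-09 M

2.692e-09 M


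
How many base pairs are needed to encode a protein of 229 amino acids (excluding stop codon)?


Each amino acid = 1 codon = 3 bp
bp = 229 * 3 = 687 bp

687 bp
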